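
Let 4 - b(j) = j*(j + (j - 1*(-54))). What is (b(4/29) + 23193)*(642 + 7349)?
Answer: 155843526571/841 ≈ 1.8531e+8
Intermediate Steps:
b(j) = 4 - j*(54 + 2*j) (b(j) = 4 - j*(j + (j - 1*(-54))) = 4 - j*(j + (j + 54)) = 4 - j*(j + (54 + j)) = 4 - j*(54 + 2*j))
(b(4/29) + 23193)*(642 + 7349) = ((4 - 216/29 - 2*(4/29)**2) + 23193)*(642 + 7349) = ((4 - 216/29 - 2*(4*(1/29))**2) + 23193)*7991 = ((4 - 54*4/29 - 2*(4/29)**2) + 23193)*7991 = ((4 - 216/29 - 2*16/841) + 23193)*7991 = ((4 - 216/29 - 32/841) + 23193)*7991 = (-2932/841 + 23193)*7991 = (19502381/841)*7991 = 155843526571/841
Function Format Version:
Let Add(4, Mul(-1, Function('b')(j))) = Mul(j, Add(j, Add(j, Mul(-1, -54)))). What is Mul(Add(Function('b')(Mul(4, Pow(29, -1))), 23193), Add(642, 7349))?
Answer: Rational(155843526571, 841) ≈ 1.8531e+8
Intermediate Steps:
Function('b')(j) = Add(4, Mul(-1, j, Add(54, Mul(2, j)))) (Function('b')(j) = Add(4, Mul(-1, Mul(j, Add(j, Add(j, Mul(-1, -54)))))) = Add(4, Mul(-1, Mul(j, Add(j, Add(j, 54))))) = Add(4, Mul(-1, Mul(j, Add(j, Add(54, j))))) = Add(4, Mul(-1, Mul(j, Add(54, Mul(2, j))))) = Add(4, Mul(-1, j, Add(54, Mul(2, j)))))
Mul(Add(Function('b')(Mul(4, Pow(29, -1))), 23193), Add(642, 7349)) = Mul(Add(Add(4, Mul(-54, Mul(4, Pow(29, -1))), Mul(-2, Pow(Mul(4, Pow(29, -1)), 2))), 23193), Add(642, 7349)) = Mul(Add(Add(4, Mul(-54, Mul(4, Rational(1, 29))), Mul(-2, Pow(Mul(4, Rational(1, 29)), 2))), 23193), 7991) = Mul(Add(Add(4, Mul(-54, Rational(4, 29)), Mul(-2, Pow(Rational(4, 29), 2))), 23193), 7991) = Mul(Add(Add(4, Rational(-216, 29), Mul(-2, Rational(16, 841))), 23193), 7991) = Mul(Add(Add(4, Rational(-216, 29), Rational(-32, 841)), 23193), 7991) = Mul(Add(Rational(-2932, 841), 23193), 7991) = Mul(Rational(19502381, 841), 7991) = Rational(155843526571, 841)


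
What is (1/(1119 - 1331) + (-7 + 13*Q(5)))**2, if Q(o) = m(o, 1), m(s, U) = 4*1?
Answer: 90992521/44944 ≈ 2024.6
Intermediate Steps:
m(s, U) = 4
Q(o) = 4
(1/(1119 - 1331) + (-7 + 13*Q(5)))**2 = (1/(1119 - 1331) + (-7 + 13*4))**2 = (1/(-212) + (-7 + 52))**2 = (-1/212 + 45)**2 = (9539/212)**2 = 90992521/44944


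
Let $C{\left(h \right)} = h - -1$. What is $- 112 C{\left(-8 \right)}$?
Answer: $784$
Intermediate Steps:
$C{\left(h \right)} = 1 + h$ ($C{\left(h \right)} = h + 1 = 1 + h$)
$- 112 C{\left(-8 \right)} = - 112 \left(1 - 8\right) = \left(-112\right) \left(-7\right) = 784$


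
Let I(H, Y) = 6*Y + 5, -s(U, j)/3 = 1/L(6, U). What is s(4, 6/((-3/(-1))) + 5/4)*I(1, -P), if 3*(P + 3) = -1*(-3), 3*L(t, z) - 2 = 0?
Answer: -153/2 ≈ -76.500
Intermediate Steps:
L(t, z) = ⅔ (L(t, z) = ⅔ + (⅓)*0 = ⅔ + 0 = ⅔)
P = -2 (P = -3 + (-1*(-3))/3 = -3 + (⅓)*3 = -3 + 1 = -2)
s(U, j) = -9/2 (s(U, j) = -3/⅔ = -3*3/2 = -9/2)
I(H, Y) = 5 + 6*Y
s(4, 6/((-3/(-1))) + 5/4)*I(1, -P) = -9*(5 + 6*(-1*(-2)))/2 = -9*(5 + 6*2)/2 = -9*(5 + 12)/2 = -9/2*17 = -153/2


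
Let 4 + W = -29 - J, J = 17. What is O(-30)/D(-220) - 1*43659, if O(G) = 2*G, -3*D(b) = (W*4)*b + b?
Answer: -95569542/2189 ≈ -43659.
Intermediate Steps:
W = -50 (W = -4 + (-29 - 1*17) = -4 + (-29 - 17) = -4 - 46 = -50)
D(b) = 199*b/3 (D(b) = -((-50*4)*b + b)/3 = -(-200*b + b)/3 = -(-199)*b/3 = 199*b/3)
O(-30)/D(-220) - 1*43659 = (2*(-30))/(((199/3)*(-220))) - 1*43659 = -60/(-43780/3) - 43659 = -60*(-3/43780) - 43659 = 9/2189 - 43659 = -95569542/2189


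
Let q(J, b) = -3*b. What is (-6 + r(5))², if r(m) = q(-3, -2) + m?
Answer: 25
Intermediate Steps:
r(m) = 6 + m (r(m) = -3*(-2) + m = 6 + m)
(-6 + r(5))² = (-6 + (6 + 5))² = (-6 + 11)² = 5² = 25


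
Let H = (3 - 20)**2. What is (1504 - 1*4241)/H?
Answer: -161/17 ≈ -9.4706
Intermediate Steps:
H = 289 (H = (-17)**2 = 289)
(1504 - 1*4241)/H = (1504 - 1*4241)/289 = (1504 - 4241)*(1/289) = -2737*1/289 = -161/17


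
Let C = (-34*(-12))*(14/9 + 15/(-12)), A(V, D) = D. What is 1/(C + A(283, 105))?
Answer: 3/689 ≈ 0.0043541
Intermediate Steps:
C = 374/3 (C = 408*(14*(⅑) + 15*(-1/12)) = 408*(14/9 - 5/4) = 408*(11/36) = 374/3 ≈ 124.67)
1/(C + A(283, 105)) = 1/(374/3 + 105) = 1/(689/3) = 3/689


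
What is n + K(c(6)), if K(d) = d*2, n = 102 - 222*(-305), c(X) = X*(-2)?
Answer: 67788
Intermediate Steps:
c(X) = -2*X
n = 67812 (n = 102 + 67710 = 67812)
K(d) = 2*d
n + K(c(6)) = 67812 + 2*(-2*6) = 67812 + 2*(-12) = 67812 - 24 = 67788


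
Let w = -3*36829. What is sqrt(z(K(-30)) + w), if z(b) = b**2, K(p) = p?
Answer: I*sqrt(109587) ≈ 331.04*I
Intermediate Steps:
w = -110487
sqrt(z(K(-30)) + w) = sqrt((-30)**2 - 110487) = sqrt(900 - 110487) = sqrt(-109587) = I*sqrt(109587)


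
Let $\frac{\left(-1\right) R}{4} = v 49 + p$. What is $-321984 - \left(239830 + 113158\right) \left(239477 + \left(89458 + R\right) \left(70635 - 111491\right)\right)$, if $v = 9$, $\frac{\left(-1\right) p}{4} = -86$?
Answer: $1244765845296244$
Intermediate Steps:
$p = 344$ ($p = \left(-4\right) \left(-86\right) = 344$)
$R = -3140$ ($R = - 4 \left(9 \cdot 49 + 344\right) = - 4 \left(441 + 344\right) = \left(-4\right) 785 = -3140$)
$-321984 - \left(239830 + 113158\right) \left(239477 + \left(89458 + R\right) \left(70635 - 111491\right)\right) = -321984 - \left(239830 + 113158\right) \left(239477 + \left(89458 - 3140\right) \left(70635 - 111491\right)\right) = -321984 - 352988 \left(239477 + 86318 \left(-40856\right)\right) = -321984 - 352988 \left(239477 - 3526608208\right) = -321984 - 352988 \left(-3526368731\right) = -321984 - -1244765845618228 = -321984 + 1244765845618228 = 1244765845296244$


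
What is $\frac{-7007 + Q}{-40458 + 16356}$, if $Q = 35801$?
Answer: $- \frac{4799}{4017} \approx -1.1947$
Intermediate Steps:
$\frac{-7007 + Q}{-40458 + 16356} = \frac{-7007 + 35801}{-40458 + 16356} = \frac{28794}{-24102} = 28794 \left(- \frac{1}{24102}\right) = - \frac{4799}{4017}$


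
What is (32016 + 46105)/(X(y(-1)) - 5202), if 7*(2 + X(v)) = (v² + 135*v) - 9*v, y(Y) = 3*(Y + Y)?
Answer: -546847/37148 ≈ -14.721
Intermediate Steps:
y(Y) = 6*Y (y(Y) = 3*(2*Y) = 6*Y)
X(v) = -2 + 18*v + v²/7 (X(v) = -2 + ((v² + 135*v) - 9*v)/7 = -2 + (v² + 126*v)/7 = -2 + (18*v + v²/7) = -2 + 18*v + v²/7)
(32016 + 46105)/(X(y(-1)) - 5202) = (32016 + 46105)/((-2 + 18*(6*(-1)) + (6*(-1))²/7) - 5202) = 78121/((-2 + 18*(-6) + (⅐)*(-6)²) - 5202) = 78121/((-2 - 108 + (⅐)*36) - 5202) = 78121/((-2 - 108 + 36/7) - 5202) = 78121/(-734/7 - 5202) = 78121/(-37148/7) = 78121*(-7/37148) = -546847/37148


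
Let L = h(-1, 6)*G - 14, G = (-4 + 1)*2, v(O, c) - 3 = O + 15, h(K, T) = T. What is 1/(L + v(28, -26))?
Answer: -¼ ≈ -0.25000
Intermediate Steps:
v(O, c) = 18 + O (v(O, c) = 3 + (O + 15) = 3 + (15 + O) = 18 + O)
G = -6 (G = -3*2 = -6)
L = -50 (L = 6*(-6) - 14 = -36 - 14 = -50)
1/(L + v(28, -26)) = 1/(-50 + (18 + 28)) = 1/(-50 + 46) = 1/(-4) = -¼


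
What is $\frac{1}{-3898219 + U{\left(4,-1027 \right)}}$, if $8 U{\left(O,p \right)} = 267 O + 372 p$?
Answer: $- \frac{1}{3945841} \approx -2.5343 \cdot 10^{-7}$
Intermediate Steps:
$U{\left(O,p \right)} = \frac{93 p}{2} + \frac{267 O}{8}$ ($U{\left(O,p \right)} = \frac{267 O + 372 p}{8} = \frac{93 p}{2} + \frac{267 O}{8}$)
$\frac{1}{-3898219 + U{\left(4,-1027 \right)}} = \frac{1}{-3898219 + \left(\frac{93}{2} \left(-1027\right) + \frac{267}{8} \cdot 4\right)} = \frac{1}{-3898219 + \left(- \frac{95511}{2} + \frac{267}{2}\right)} = \frac{1}{-3898219 - 47622} = \frac{1}{-3945841} = - \frac{1}{3945841}$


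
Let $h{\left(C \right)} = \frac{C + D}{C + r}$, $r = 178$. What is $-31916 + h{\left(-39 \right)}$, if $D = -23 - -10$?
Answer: $- \frac{4436376}{139} \approx -31916.0$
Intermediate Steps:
$D = -13$ ($D = -23 + 10 = -13$)
$h{\left(C \right)} = \frac{-13 + C}{178 + C}$ ($h{\left(C \right)} = \frac{C - 13}{C + 178} = \frac{-13 + C}{178 + C}$)
$-31916 + h{\left(-39 \right)} = -31916 + \frac{-13 - 39}{178 - 39} = -31916 + \frac{1}{139} \left(-52\right) = -31916 - \frac{52}{139} = - \frac{4436376}{139}$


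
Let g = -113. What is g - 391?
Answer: -504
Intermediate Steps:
g - 391 = -113 - 391 = -504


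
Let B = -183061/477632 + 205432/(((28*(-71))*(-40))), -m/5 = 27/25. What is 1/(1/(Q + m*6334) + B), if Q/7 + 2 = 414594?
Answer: 8510007427987520/18723147147933197 ≈ 0.45452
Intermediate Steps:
m = -27/5 (m = -135/25 = -5*27/25 = -27/5 ≈ -5.4000)
Q = 2902144 (Q = -14 + 7*414594 = -14 + 2902158 = 2902144)
B = 2611371447/1186915520 (B = -183061*1/477632 + 205432/((-1988*(-40))) = -183061/477632 + 205432/79520 = -183061/477632 + 205432*(1/79520) = -183061/477632 + 25679/9940 = 2611371447/1186915520 ≈ 2.2001)
1/(1/(Q + m*6334) + B) = 1/(1/(2902144 - 27/5*6334) + 2611371447/1186915520) = 1/(1/(2902144 - 171018/5) + 2611371447/1186915520) = 1/(1/(14339702/5) + 2611371447/1186915520) = 1/(5/14339702 + 2611371447/1186915520) = 1/(18723147147933197/8510007427987520) = 8510007427987520/18723147147933197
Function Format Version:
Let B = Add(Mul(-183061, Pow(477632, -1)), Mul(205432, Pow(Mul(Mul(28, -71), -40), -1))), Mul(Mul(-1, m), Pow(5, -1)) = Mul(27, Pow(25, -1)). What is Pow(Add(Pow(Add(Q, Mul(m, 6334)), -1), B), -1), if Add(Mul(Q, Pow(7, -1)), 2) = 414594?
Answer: Rational(8510007427987520, 18723147147933197) ≈ 0.45452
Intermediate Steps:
m = Rational(-27, 5) (m = Mul(-5, Mul(27, Pow(25, -1))) = Mul(-5, Mul(27, Rational(1, 25))) = Mul(-5, Rational(27, 25)) = Rational(-27, 5) ≈ -5.4000)
Q = 2902144 (Q = Add(-14, Mul(7, 414594)) = Add(-14, 2902158) = 2902144)
B = Rational(2611371447, 1186915520) (B = Add(Mul(-183061, Rational(1, 477632)), Mul(205432, Pow(Mul(-1988, -40), -1))) = Add(Rational(-183061, 477632), Mul(205432, Pow(79520, -1))) = Add(Rational(-183061, 477632), Mul(205432, Rational(1, 79520))) = Add(Rational(-183061, 477632), Rational(25679, 9940)) = Rational(2611371447, 1186915520) ≈ 2.2001)
Pow(Add(Pow(Add(Q, Mul(m, 6334)), -1), B), -1) = Pow(Add(Pow(Add(2902144, Mul(Rational(-27, 5), 6334)), -1), Rational(2611371447, 1186915520)), -1) = Pow(Add(Pow(Add(2902144, Rational(-171018, 5)), -1), Rational(2611371447, 1186915520)), -1) = Pow(Add(Pow(Rational(14339702, 5), -1), Rational(2611371447, 1186915520)), -1) = Pow(Add(Rational(5, 14339702), Rational(2611371447, 1186915520)), -1) = Pow(Rational(18723147147933197, 8510007427987520), -1) = Rational(8510007427987520, 18723147147933197)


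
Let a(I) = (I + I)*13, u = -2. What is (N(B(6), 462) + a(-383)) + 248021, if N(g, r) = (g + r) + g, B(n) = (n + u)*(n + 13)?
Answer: 238677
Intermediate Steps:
B(n) = (-2 + n)*(13 + n) (B(n) = (n - 2)*(n + 13) = (-2 + n)*(13 + n))
N(g, r) = r + 2*g
a(I) = 26*I (a(I) = (2*I)*13 = 26*I)
(N(B(6), 462) + a(-383)) + 248021 = ((462 + 2*(-26 + 6² + 11*6)) + 26*(-383)) + 248021 = ((462 + 2*(-26 + 36 + 66)) - 9958) + 248021 = ((462 + 2*76) - 9958) + 248021 = ((462 + 152) - 9958) + 248021 = (614 - 9958) + 248021 = -9344 + 248021 = 238677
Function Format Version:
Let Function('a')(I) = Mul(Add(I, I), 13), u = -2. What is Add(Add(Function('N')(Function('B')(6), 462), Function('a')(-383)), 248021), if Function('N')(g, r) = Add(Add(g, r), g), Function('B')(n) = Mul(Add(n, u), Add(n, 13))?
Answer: 238677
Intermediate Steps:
Function('B')(n) = Mul(Add(-2, n), Add(13, n)) (Function('B')(n) = Mul(Add(n, -2), Add(n, 13)) = Mul(Add(-2, n), Add(13, n)))
Function('N')(g, r) = Add(r, Mul(2, g))
Function('a')(I) = Mul(26, I) (Function('a')(I) = Mul(Mul(2, I), 13) = Mul(26, I))
Add(Add(Function('N')(Function('B')(6), 462), Function('a')(-383)), 248021) = Add(Add(Add(462, Mul(2, Add(-26, Pow(6, 2), Mul(11, 6)))), Mul(26, -383)), 248021) = Add(Add(Add(462, Mul(2, Add(-26, 36, 66))), -9958), 248021) = Add(Add(Add(462, Mul(2, 76)), -9958), 248021) = Add(Add(Add(462, 152), -9958), 248021) = Add(Add(614, -9958), 248021) = Add(-9344, 248021) = 238677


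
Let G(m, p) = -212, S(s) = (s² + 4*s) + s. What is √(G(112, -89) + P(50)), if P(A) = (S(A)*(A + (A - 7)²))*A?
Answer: 4*√16319518 ≈ 16159.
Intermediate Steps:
S(s) = s² + 5*s
P(A) = A²*(5 + A)*(A + (-7 + A)²) (P(A) = ((A*(5 + A))*(A + (A - 7)²))*A = ((A*(5 + A))*(A + (-7 + A)²))*A = (A*(5 + A)*(A + (-7 + A)²))*A = A²*(5 + A)*(A + (-7 + A)²))
√(G(112, -89) + P(50)) = √(-212 + 50²*(5 + 50)*(50 + (-7 + 50)²)) = √(-212 + 2500*55*(50 + 43²)) = √(-212 + 2500*55*(50 + 1849)) = √(-212 + 2500*55*1899) = √(-212 + 261112500) = √261112288 = 4*√16319518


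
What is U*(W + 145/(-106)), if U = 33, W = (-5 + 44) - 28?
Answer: 33693/106 ≈ 317.86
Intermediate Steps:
W = 11 (W = 39 - 28 = 11)
U*(W + 145/(-106)) = 33*(11 + 145/(-106)) = 33*(11 + 145*(-1/106)) = 33*(11 - 145/106) = 33*(1021/106) = 33693/106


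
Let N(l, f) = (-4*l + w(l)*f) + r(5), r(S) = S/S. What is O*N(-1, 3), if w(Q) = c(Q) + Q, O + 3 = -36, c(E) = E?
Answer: 39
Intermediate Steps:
r(S) = 1
O = -39 (O = -3 - 36 = -39)
w(Q) = 2*Q (w(Q) = Q + Q = 2*Q)
N(l, f) = 1 - 4*l + 2*f*l (N(l, f) = (-4*l + (2*l)*f) + 1 = (-4*l + 2*f*l) + 1 = 1 - 4*l + 2*f*l)
O*N(-1, 3) = -39*(1 - 4*(-1) + 2*3*(-1)) = -39*(1 + 4 - 6) = -39*(-1) = 39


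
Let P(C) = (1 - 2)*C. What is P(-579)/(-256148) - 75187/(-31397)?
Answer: 19240820813/8042278756 ≈ 2.3925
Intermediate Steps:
P(C) = -C
P(-579)/(-256148) - 75187/(-31397) = -1*(-579)/(-256148) - 75187/(-31397) = 579*(-1/256148) - 75187*(-1/31397) = -579/256148 + 75187/31397 = 19240820813/8042278756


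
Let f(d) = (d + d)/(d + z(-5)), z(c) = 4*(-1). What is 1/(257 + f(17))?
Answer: 13/3375 ≈ 0.0038519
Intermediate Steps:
z(c) = -4
f(d) = 2*d/(-4 + d) (f(d) = (d + d)/(d - 4) = (2*d)/(-4 + d) = 2*d/(-4 + d))
1/(257 + f(17)) = 1/(257 + 2*17/(-4 + 17)) = 1/(257 + 2*17/13) = 1/(257 + 2*17*(1/13)) = 1/(257 + 34/13) = 1/(3375/13) = 13/3375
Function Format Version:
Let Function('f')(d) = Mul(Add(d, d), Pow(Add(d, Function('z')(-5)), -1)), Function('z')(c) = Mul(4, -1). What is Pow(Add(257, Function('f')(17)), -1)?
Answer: Rational(13, 3375) ≈ 0.0038519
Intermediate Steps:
Function('z')(c) = -4
Function('f')(d) = Mul(2, d, Pow(Add(-4, d), -1)) (Function('f')(d) = Mul(Add(d, d), Pow(Add(d, -4), -1)) = Mul(Mul(2, d), Pow(Add(-4, d), -1)) = Mul(2, d, Pow(Add(-4, d), -1)))
Pow(Add(257, Function('f')(17)), -1) = Pow(Add(257, Mul(2, 17, Pow(Add(-4, 17), -1))), -1) = Pow(Add(257, Mul(2, 17, Pow(13, -1))), -1) = Pow(Add(257, Mul(2, 17, Rational(1, 13))), -1) = Pow(Add(257, Rational(34, 13)), -1) = Pow(Rational(3375, 13), -1) = Rational(13, 3375)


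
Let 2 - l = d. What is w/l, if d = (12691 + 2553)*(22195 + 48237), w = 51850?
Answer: -25925/536832703 ≈ -4.8293e-5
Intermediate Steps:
d = 1073665408 (d = 15244*70432 = 1073665408)
l = -1073665406 (l = 2 - 1*1073665408 = 2 - 1073665408 = -1073665406)
w/l = 51850/(-1073665406) = 51850*(-1/1073665406) = -25925/536832703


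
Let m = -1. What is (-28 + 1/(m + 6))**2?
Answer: 19321/25 ≈ 772.84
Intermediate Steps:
(-28 + 1/(m + 6))**2 = (-28 + 1/(-1 + 6))**2 = (-28 + 1/5)**2 = (-139/5)**2 = 19321/25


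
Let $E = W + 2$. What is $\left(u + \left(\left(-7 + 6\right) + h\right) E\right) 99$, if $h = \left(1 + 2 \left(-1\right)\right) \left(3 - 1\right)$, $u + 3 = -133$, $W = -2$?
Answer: $-13464$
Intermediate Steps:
$u = -136$ ($u = -3 - 133 = -136$)
$E = 0$ ($E = -2 + 2 = 0$)
$h = -2$ ($h = \left(1 - 2\right) 2 = \left(-1\right) 2 = -2$)
$\left(u + \left(\left(-7 + 6\right) + h\right) E\right) 99 = \left(-136 + \left(\left(-7 + 6\right) - 2\right) 0\right) 99 = \left(-136 + \left(-1 - 2\right) 0\right) 99 = \left(-136 - 0\right) 99 = \left(-136 + 0\right) 99 = \left(-136\right) 99 = -13464$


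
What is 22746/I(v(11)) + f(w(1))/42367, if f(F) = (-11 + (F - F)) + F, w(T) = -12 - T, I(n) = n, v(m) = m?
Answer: 963679518/466037 ≈ 2067.8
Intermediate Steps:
f(F) = -11 + F (f(F) = (-11 + 0) + F = -11 + F)
22746/I(v(11)) + f(w(1))/42367 = 22746/11 + (-11 + (-12 - 1*1))/42367 = 22746*(1/11) + (-11 + (-12 - 1))*(1/42367) = 22746/11 + (-11 - 13)*(1/42367) = 22746/11 - 24*1/42367 = 22746/11 - 24/42367 = 963679518/466037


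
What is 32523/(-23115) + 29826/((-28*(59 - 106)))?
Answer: 107771287/5069890 ≈ 21.257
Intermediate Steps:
32523/(-23115) + 29826/((-28*(59 - 106))) = 32523*(-1/23115) + 29826/((-28*(-47))) = -10841/7705 + 29826/1316 = -10841/7705 + 29826*(1/1316) = -10841/7705 + 14913/658 = 107771287/5069890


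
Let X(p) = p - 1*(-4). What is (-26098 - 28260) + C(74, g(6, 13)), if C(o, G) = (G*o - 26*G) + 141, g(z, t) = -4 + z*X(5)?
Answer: -51817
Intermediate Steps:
X(p) = 4 + p (X(p) = p + 4 = 4 + p)
g(z, t) = -4 + 9*z (g(z, t) = -4 + z*(4 + 5) = -4 + z*9 = -4 + 9*z)
C(o, G) = 141 - 26*G + G*o (C(o, G) = (-26*G + G*o) + 141 = 141 - 26*G + G*o)
(-26098 - 28260) + C(74, g(6, 13)) = (-26098 - 28260) + (141 - 26*(-4 + 9*6) + (-4 + 9*6)*74) = -54358 + (141 - 26*(-4 + 54) + (-4 + 54)*74) = -54358 + (141 - 26*50 + 50*74) = -54358 + (141 - 1300 + 3700) = -54358 + 2541 = -51817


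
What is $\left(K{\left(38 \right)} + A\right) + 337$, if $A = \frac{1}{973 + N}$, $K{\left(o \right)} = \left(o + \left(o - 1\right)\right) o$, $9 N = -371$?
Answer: $\frac{26726191}{8386} \approx 3187.0$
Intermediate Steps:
$N = - \frac{371}{9}$ ($N = \frac{1}{9} \left(-371\right) = - \frac{371}{9} \approx -41.222$)
$K{\left(o \right)} = o \left(-1 + 2 o\right)$ ($K{\left(o \right)} = \left(o + \left(-1 + o\right)\right) o = \left(-1 + 2 o\right) o = o \left(-1 + 2 o\right)$)
$A = \frac{9}{8386}$ ($A = \frac{1}{973 - \frac{371}{9}} = \frac{1}{\frac{8386}{9}} = \frac{9}{8386} \approx 0.0010732$)
$\left(K{\left(38 \right)} + A\right) + 337 = \left(38 \left(-1 + 2 \cdot 38\right) + \frac{9}{8386}\right) + 337 = \left(38 \left(-1 + 76\right) + \frac{9}{8386}\right) + 337 = \left(38 \cdot 75 + \frac{9}{8386}\right) + 337 = \left(2850 + \frac{9}{8386}\right) + 337 = \frac{23900109}{8386} + 337 = \frac{26726191}{8386}$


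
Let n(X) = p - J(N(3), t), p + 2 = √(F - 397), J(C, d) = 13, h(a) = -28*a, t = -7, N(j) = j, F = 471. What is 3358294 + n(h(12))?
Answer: 3358279 + √74 ≈ 3.3583e+6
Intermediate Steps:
p = -2 + √74 (p = -2 + √(471 - 397) = -2 + √74 ≈ 6.6023)
n(X) = -15 + √74 (n(X) = (-2 + √74) - 1*13 = (-2 + √74) - 13 = -15 + √74)
3358294 + n(h(12)) = 3358294 + (-15 + √74) = 3358279 + √74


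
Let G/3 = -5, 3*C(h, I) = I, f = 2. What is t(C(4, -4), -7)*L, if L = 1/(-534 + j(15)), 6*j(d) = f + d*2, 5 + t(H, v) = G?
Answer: 30/793 ≈ 0.037831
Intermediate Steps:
C(h, I) = I/3
G = -15 (G = 3*(-5) = -15)
t(H, v) = -20 (t(H, v) = -5 - 15 = -20)
j(d) = ⅓ + d/3 (j(d) = (2 + d*2)/6 = (2 + 2*d)/6 = ⅓ + d/3)
L = -3/1586 (L = 1/(-534 + (⅓ + (⅓)*15)) = 1/(-534 + (⅓ + 5)) = 1/(-534 + 16/3) = 1/(-1586/3) = -3/1586 ≈ -0.0018916)
t(C(4, -4), -7)*L = -20*(-3/1586) = 30/793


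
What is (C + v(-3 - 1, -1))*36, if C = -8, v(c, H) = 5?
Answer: -108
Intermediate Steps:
(C + v(-3 - 1, -1))*36 = (-8 + 5)*36 = -3*36 = -108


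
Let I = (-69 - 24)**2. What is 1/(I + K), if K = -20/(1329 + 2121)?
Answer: 345/2983903 ≈ 0.00011562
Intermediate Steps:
I = 8649 (I = (-93)**2 = 8649)
K = -2/345 (K = -20/3450 = (1/3450)*(-20) = -2/345 ≈ -0.0057971)
1/(I + K) = 1/(8649 - 2/345) = 1/(2983903/345) = 345/2983903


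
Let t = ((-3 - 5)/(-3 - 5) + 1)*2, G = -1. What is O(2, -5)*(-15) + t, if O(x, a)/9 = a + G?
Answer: 814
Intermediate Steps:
O(x, a) = -9 + 9*a (O(x, a) = 9*(a - 1) = 9*(-1 + a) = -9 + 9*a)
t = 4 (t = (-8/(-8) + 1)*2 = (-8*(-⅛) + 1)*2 = (1 + 1)*2 = 2*2 = 4)
O(2, -5)*(-15) + t = (-9 + 9*(-5))*(-15) + 4 = (-9 - 45)*(-15) + 4 = -54*(-15) + 4 = 810 + 4 = 814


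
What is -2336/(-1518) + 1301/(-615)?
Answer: -89713/155595 ≈ -0.57658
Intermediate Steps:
-2336/(-1518) + 1301/(-615) = -2336*(-1/1518) + 1301*(-1/615) = 1168/759 - 1301/615 = -89713/155595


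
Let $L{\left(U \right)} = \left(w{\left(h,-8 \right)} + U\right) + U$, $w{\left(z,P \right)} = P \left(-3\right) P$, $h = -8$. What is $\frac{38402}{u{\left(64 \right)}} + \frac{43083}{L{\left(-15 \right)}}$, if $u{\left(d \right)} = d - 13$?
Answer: $\frac{2109337}{3774} \approx 558.91$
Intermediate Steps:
$w{\left(z,P \right)} = - 3 P^{2}$ ($w{\left(z,P \right)} = - 3 P P = - 3 P^{2}$)
$u{\left(d \right)} = -13 + d$
$L{\left(U \right)} = -192 + 2 U$ ($L{\left(U \right)} = \left(- 3 \left(-8\right)^{2} + U\right) + U = \left(\left(-3\right) 64 + U\right) + U = \left(-192 + U\right) + U = -192 + 2 U$)
$\frac{38402}{u{\left(64 \right)}} + \frac{43083}{L{\left(-15 \right)}} = \frac{38402}{-13 + 64} + \frac{43083}{-192 + 2 \left(-15\right)} = \frac{38402}{51} + \frac{43083}{-192 - 30} = 38402 \cdot \frac{1}{51} + \frac{43083}{-222} = \frac{38402}{51} + 43083 \left(- \frac{1}{222}\right) = \frac{38402}{51} - \frac{14361}{74} = \frac{2109337}{3774}$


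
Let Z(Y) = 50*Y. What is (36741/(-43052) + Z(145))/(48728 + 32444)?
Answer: 24006943/268816688 ≈ 0.089306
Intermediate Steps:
(36741/(-43052) + Z(145))/(48728 + 32444) = (36741/(-43052) + 50*145)/(48728 + 32444) = (36741*(-1/43052) + 7250)/81172 = (-36741/43052 + 7250)*(1/81172) = (312090259/43052)*(1/81172) = 24006943/268816688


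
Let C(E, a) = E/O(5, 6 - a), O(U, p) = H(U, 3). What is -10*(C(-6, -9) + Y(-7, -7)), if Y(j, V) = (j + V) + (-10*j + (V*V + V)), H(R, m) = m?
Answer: -960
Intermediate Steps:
O(U, p) = 3
Y(j, V) = V² - 9*j + 2*V (Y(j, V) = (V + j) + (-10*j + (V² + V)) = (V + j) + (-10*j + (V + V²)) = (V + j) + (V + V² - 10*j) = V² - 9*j + 2*V)
C(E, a) = E/3
-10*(C(-6, -9) + Y(-7, -7)) = -10*((⅓)*(-6) + ((-7)² - 9*(-7) + 2*(-7))) = -10*(-2 + (49 + 63 - 14)) = -10*(-2 + 98) = -10*96 = -960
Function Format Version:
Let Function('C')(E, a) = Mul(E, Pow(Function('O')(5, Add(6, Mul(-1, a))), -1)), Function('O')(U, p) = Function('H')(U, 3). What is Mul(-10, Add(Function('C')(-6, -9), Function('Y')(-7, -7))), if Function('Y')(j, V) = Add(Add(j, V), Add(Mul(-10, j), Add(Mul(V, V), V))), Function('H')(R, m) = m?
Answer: -960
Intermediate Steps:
Function('O')(U, p) = 3
Function('Y')(j, V) = Add(Pow(V, 2), Mul(-9, j), Mul(2, V)) (Function('Y')(j, V) = Add(Add(V, j), Add(Mul(-10, j), Add(Pow(V, 2), V))) = Add(Add(V, j), Add(Mul(-10, j), Add(V, Pow(V, 2)))) = Add(Add(V, j), Add(V, Pow(V, 2), Mul(-10, j))) = Add(Pow(V, 2), Mul(-9, j), Mul(2, V)))
Function('C')(E, a) = Mul(Rational(1, 3), E) (Function('C')(E, a) = Mul(E, Pow(3, -1)) = Mul(E, Rational(1, 3)) = Mul(Rational(1, 3), E))
Mul(-10, Add(Function('C')(-6, -9), Function('Y')(-7, -7))) = Mul(-10, Add(Mul(Rational(1, 3), -6), Add(Pow(-7, 2), Mul(-9, -7), Mul(2, -7)))) = Mul(-10, Add(-2, Add(49, 63, -14))) = Mul(-10, Add(-2, 98)) = Mul(-10, 96) = -960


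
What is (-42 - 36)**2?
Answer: 6084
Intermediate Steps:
(-42 - 36)**2 = (-78)**2 = 6084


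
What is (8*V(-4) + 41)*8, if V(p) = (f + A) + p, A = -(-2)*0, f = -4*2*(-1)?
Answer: 584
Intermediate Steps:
f = 8 (f = -8*(-1) = -1*(-8) = 8)
A = 0 (A = -2*0 = 0)
V(p) = 8 + p (V(p) = (8 + 0) + p = 8 + p)
(8*V(-4) + 41)*8 = (8*(8 - 4) + 41)*8 = (8*4 + 41)*8 = (32 + 41)*8 = 73*8 = 584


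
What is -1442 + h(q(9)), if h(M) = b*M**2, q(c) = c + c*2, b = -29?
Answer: -22583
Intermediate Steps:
q(c) = 3*c (q(c) = c + 2*c = 3*c)
h(M) = -29*M**2
-1442 + h(q(9)) = -1442 - 29*(3*9)**2 = -1442 - 29*27**2 = -1442 - 29*729 = -1442 - 21141 = -22583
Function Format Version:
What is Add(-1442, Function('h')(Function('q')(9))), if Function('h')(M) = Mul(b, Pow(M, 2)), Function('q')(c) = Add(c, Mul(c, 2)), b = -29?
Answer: -22583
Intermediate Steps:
Function('q')(c) = Mul(3, c) (Function('q')(c) = Add(c, Mul(2, c)) = Mul(3, c))
Function('h')(M) = Mul(-29, Pow(M, 2))
Add(-1442, Function('h')(Function('q')(9))) = Add(-1442, Mul(-29, Pow(Mul(3, 9), 2))) = Add(-1442, Mul(-29, Pow(27, 2))) = Add(-1442, Mul(-29, 729)) = Add(-1442, -21141) = -22583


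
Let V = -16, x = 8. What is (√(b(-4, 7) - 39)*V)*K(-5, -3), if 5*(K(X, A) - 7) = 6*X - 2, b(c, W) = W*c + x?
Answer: -48*I*√59/5 ≈ -73.739*I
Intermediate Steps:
b(c, W) = 8 + W*c (b(c, W) = W*c + 8 = 8 + W*c)
K(X, A) = 33/5 + 6*X/5 (K(X, A) = 7 + (6*X - 2)/5 = 7 + (-2 + 6*X)/5 = 7 + (-⅖ + 6*X/5) = 33/5 + 6*X/5)
(√(b(-4, 7) - 39)*V)*K(-5, -3) = (√((8 + 7*(-4)) - 39)*(-16))*(33/5 + (6/5)*(-5)) = (√((8 - 28) - 39)*(-16))*(33/5 - 6) = (√(-20 - 39)*(-16))*(⅗) = (√(-59)*(-16))*(⅗) = ((I*√59)*(-16))*(⅗) = -16*I*√59*(⅗) = -48*I*√59/5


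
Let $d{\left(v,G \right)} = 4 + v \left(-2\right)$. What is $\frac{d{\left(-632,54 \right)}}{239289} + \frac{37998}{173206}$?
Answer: $\frac{4656064315}{20723145267} \approx 0.22468$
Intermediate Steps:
$d{\left(v,G \right)} = 4 - 2 v$
$\frac{d{\left(-632,54 \right)}}{239289} + \frac{37998}{173206} = \frac{4 - -1264}{239289} + \frac{37998}{173206} = \left(4 + 1264\right) \frac{1}{239289} + 37998 \cdot \frac{1}{173206} = 1268 \cdot \frac{1}{239289} + \frac{18999}{86603} = \frac{1268}{239289} + \frac{18999}{86603} = \frac{4656064315}{20723145267}$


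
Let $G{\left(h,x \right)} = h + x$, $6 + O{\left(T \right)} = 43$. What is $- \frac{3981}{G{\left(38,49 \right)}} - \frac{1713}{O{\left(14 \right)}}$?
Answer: $- \frac{98776}{1073} \approx -92.056$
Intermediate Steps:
$O{\left(T \right)} = 37$ ($O{\left(T \right)} = -6 + 43 = 37$)
$- \frac{3981}{G{\left(38,49 \right)}} - \frac{1713}{O{\left(14 \right)}} = - \frac{3981}{38 + 49} - \frac{1713}{37} = - \frac{3981}{87} - \frac{1713}{37} = \left(-3981\right) \frac{1}{87} - \frac{1713}{37} = - \frac{1327}{29} - \frac{1713}{37} = - \frac{98776}{1073}$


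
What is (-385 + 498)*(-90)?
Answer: -10170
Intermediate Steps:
(-385 + 498)*(-90) = 113*(-90) = -10170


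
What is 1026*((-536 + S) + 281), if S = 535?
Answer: 287280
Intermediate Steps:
1026*((-536 + S) + 281) = 1026*((-536 + 535) + 281) = 1026*(-1 + 281) = 1026*280 = 287280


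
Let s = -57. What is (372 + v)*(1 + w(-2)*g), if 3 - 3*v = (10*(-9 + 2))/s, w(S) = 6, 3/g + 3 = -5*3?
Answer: 0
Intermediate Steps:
g = -⅙ (g = 3/(-3 - 5*3) = 3/(-3 - 15) = 3/(-18) = 3*(-1/18) = -⅙ ≈ -0.16667)
v = 101/171 (v = 1 - 10*(-9 + 2)/(3*(-57)) = 1 - 10*(-7)*(-1)/(3*57) = 1 - (-70)*(-1)/(3*57) = 1 - ⅓*70/57 = 1 - 70/171 = 101/171 ≈ 0.59064)
(372 + v)*(1 + w(-2)*g) = (372 + 101/171)*(1 + 6*(-⅙)) = 63713*(1 - 1)/171 = (63713/171)*0 = 0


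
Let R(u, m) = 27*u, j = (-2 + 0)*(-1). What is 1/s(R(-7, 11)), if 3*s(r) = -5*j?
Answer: -3/10 ≈ -0.30000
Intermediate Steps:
j = 2 (j = -2*(-1) = 2)
s(r) = -10/3 (s(r) = (-5*2)/3 = (⅓)*(-10) = -10/3)
1/s(R(-7, 11)) = 1/(-10/3) = -3/10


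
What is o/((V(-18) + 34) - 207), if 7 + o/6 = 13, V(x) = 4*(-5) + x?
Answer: -36/211 ≈ -0.17062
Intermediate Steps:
V(x) = -20 + x
o = 36 (o = -42 + 6*13 = -42 + 78 = 36)
o/((V(-18) + 34) - 207) = 36/(((-20 - 18) + 34) - 207) = 36/((-38 + 34) - 207) = 36/(-4 - 207) = 36/(-211) = 36*(-1/211) = -36/211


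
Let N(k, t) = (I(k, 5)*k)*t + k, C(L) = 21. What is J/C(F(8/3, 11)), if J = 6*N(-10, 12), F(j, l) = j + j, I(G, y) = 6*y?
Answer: -7220/7 ≈ -1031.4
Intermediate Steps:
F(j, l) = 2*j
N(k, t) = k + 30*k*t (N(k, t) = ((6*5)*k)*t + k = (30*k)*t + k = 30*k*t + k = k + 30*k*t)
J = -21660 (J = 6*(-10*(1 + 30*12)) = 6*(-10*(1 + 360)) = 6*(-10*361) = 6*(-3610) = -21660)
J/C(F(8/3, 11)) = -21660/21 = -21660*1/21 = -7220/7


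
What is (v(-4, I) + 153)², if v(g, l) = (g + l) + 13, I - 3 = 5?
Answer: 28900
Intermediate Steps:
I = 8 (I = 3 + 5 = 8)
v(g, l) = 13 + g + l
(v(-4, I) + 153)² = ((13 - 4 + 8) + 153)² = (17 + 153)² = 170² = 28900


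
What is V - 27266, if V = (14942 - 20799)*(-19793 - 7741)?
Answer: 161239372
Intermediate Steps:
V = 161266638 (V = -5857*(-27534) = 161266638)
V - 27266 = 161266638 - 27266 = 161239372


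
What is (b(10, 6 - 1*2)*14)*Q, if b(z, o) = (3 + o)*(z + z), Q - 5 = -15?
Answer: -19600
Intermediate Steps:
Q = -10 (Q = 5 - 15 = -10)
b(z, o) = 2*z*(3 + o) (b(z, o) = (3 + o)*(2*z) = 2*z*(3 + o))
(b(10, 6 - 1*2)*14)*Q = ((2*10*(3 + (6 - 1*2)))*14)*(-10) = ((2*10*(3 + (6 - 2)))*14)*(-10) = ((2*10*(3 + 4))*14)*(-10) = ((2*10*7)*14)*(-10) = (140*14)*(-10) = 1960*(-10) = -19600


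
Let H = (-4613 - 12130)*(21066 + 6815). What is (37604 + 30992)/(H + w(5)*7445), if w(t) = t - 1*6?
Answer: -17149/116704757 ≈ -0.00014694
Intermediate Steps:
w(t) = -6 + t (w(t) = t - 6 = -6 + t)
H = -466811583 (H = -16743*27881 = -466811583)
(37604 + 30992)/(H + w(5)*7445) = (37604 + 30992)/(-466811583 + (-6 + 5)*7445) = 68596/(-466811583 - 1*7445) = 68596/(-466811583 - 7445) = 68596/(-466819028) = 68596*(-1/466819028) = -17149/116704757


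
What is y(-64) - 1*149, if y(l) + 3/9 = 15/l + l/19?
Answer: -557911/3648 ≈ -152.94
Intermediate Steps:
y(l) = -⅓ + 15/l + l/19 (y(l) = -⅓ + (15/l + l/19) = -⅓ + 15/l + l/19)
y(-64) - 1*149 = (-⅓ + 15/(-64) + (1/19)*(-64)) - 1*149 = (-⅓ + 15*(-1/64) - 64/19) - 149 = (-⅓ - 15/64 - 64/19) - 149 = -14359/3648 - 149 = -557911/3648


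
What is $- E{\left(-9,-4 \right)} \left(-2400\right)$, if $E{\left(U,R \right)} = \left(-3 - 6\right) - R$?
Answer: $-12000$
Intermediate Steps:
$E{\left(U,R \right)} = -9 - R$
$- E{\left(-9,-4 \right)} \left(-2400\right) = - (-9 - -4) \left(-2400\right) = - (-9 + 4) \left(-2400\right) = \left(-1\right) \left(-5\right) \left(-2400\right) = 5 \left(-2400\right) = -12000$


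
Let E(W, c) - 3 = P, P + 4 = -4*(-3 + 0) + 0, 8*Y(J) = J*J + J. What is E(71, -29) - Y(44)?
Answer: -473/2 ≈ -236.50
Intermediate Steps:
Y(J) = J/8 + J**2/8 (Y(J) = (J*J + J)/8 = (J**2 + J)/8 = (J + J**2)/8 = J/8 + J**2/8)
P = 8 (P = -4 + (-4*(-3 + 0) + 0) = -4 + (-4*(-3) + 0) = -4 + (12 + 0) = -4 + 12 = 8)
E(W, c) = 11 (E(W, c) = 3 + 8 = 11)
E(71, -29) - Y(44) = 11 - 44*(1 + 44)/8 = 11 - 44*45/8 = 11 - 1*495/2 = 11 - 495/2 = -473/2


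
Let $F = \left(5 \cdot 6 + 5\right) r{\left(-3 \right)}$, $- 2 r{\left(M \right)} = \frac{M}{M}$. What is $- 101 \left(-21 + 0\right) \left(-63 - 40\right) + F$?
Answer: $- \frac{436961}{2} \approx -2.1848 \cdot 10^{5}$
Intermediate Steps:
$r{\left(M \right)} = - \frac{1}{2}$ ($r{\left(M \right)} = - \frac{M \frac{1}{M}}{2} = \left(- \frac{1}{2}\right) 1 = - \frac{1}{2}$)
$F = - \frac{35}{2}$ ($F = \left(5 \cdot 6 + 5\right) \left(- \frac{1}{2}\right) = \left(30 + 5\right) \left(- \frac{1}{2}\right) = 35 \left(- \frac{1}{2}\right) = - \frac{35}{2} \approx -17.5$)
$- 101 \left(-21 + 0\right) \left(-63 - 40\right) + F = - 101 \left(-21 + 0\right) \left(-63 - 40\right) - \frac{35}{2} = - 101 \left(\left(-21\right) \left(-103\right)\right) - \frac{35}{2} = \left(-101\right) 2163 - \frac{35}{2} = -218463 - \frac{35}{2} = - \frac{436961}{2}$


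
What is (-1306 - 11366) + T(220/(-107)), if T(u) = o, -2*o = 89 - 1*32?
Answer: -25401/2 ≈ -12701.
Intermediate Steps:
o = -57/2 (o = -(89 - 1*32)/2 = -(89 - 32)/2 = -½*57 = -57/2 ≈ -28.500)
T(u) = -57/2
(-1306 - 11366) + T(220/(-107)) = (-1306 - 11366) - 57/2 = -12672 - 57/2 = -25401/2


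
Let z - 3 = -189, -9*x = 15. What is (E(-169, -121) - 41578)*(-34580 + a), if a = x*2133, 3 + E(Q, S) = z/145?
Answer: 1585740353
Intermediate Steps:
x = -5/3 (x = -⅑*15 = -5/3 ≈ -1.6667)
z = -186 (z = 3 - 189 = -186)
E(Q, S) = -621/145 (E(Q, S) = -3 - 186/145 = -621/145)
a = -3555 (a = -5/3*2133 = -3555)
(E(-169, -121) - 41578)*(-34580 + a) = (-621/145 - 41578)*(-34580 - 3555) = -6029431/145*(-38135) = 1585740353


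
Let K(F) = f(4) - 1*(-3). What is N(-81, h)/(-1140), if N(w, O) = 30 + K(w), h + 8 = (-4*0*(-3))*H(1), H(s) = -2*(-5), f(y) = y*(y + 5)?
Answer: -23/380 ≈ -0.060526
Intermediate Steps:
f(y) = y*(5 + y)
H(s) = 10
h = -8 (h = -8 + (-4*0*(-3))*10 = -8 + (0*(-3))*10 = -8 + 0*10 = -8 + 0 = -8)
K(F) = 39 (K(F) = 4*(5 + 4) - 1*(-3) = 4*9 + 3 = 36 + 3 = 39)
N(w, O) = 69 (N(w, O) = 30 + 39 = 69)
N(-81, h)/(-1140) = 69/(-1140) = 69*(-1/1140) = -23/380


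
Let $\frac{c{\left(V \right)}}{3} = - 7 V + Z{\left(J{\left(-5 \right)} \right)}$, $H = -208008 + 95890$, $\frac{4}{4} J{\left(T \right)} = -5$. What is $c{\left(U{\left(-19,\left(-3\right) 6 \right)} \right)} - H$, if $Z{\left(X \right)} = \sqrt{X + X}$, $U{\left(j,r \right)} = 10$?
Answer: $111908 + 3 i \sqrt{10} \approx 1.1191 \cdot 10^{5} + 9.4868 i$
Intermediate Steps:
$J{\left(T \right)} = -5$
$H = -112118$
$Z{\left(X \right)} = \sqrt{2} \sqrt{X}$ ($Z{\left(X \right)} = \sqrt{2 X} = \sqrt{2} \sqrt{X}$)
$c{\left(V \right)} = - 21 V + 3 i \sqrt{10}$ ($c{\left(V \right)} = 3 \left(- 7 V + \sqrt{2} \sqrt{-5}\right) = 3 \left(- 7 V + \sqrt{2} i \sqrt{5}\right) = 3 \left(- 7 V + i \sqrt{10}\right) = - 21 V + 3 i \sqrt{10}$)
$c{\left(U{\left(-19,\left(-3\right) 6 \right)} \right)} - H = \left(\left(-21\right) 10 + 3 i \sqrt{10}\right) - -112118 = \left(-210 + 3 i \sqrt{10}\right) + 112118 = 111908 + 3 i \sqrt{10}$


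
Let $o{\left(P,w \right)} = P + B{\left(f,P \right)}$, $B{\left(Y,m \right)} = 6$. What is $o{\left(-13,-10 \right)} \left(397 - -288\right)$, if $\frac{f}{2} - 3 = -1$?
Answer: $-4795$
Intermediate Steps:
$f = 4$ ($f = 6 + 2 \left(-1\right) = 6 - 2 = 4$)
$o{\left(P,w \right)} = 6 + P$ ($o{\left(P,w \right)} = P + 6 = 6 + P$)
$o{\left(-13,-10 \right)} \left(397 - -288\right) = \left(6 - 13\right) \left(397 - -288\right) = - 7 \left(397 + 288\right) = \left(-7\right) 685 = -4795$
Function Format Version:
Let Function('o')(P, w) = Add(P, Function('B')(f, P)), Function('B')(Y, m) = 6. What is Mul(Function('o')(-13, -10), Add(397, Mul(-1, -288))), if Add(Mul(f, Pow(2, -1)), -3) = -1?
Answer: -4795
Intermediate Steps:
f = 4 (f = Add(6, Mul(2, -1)) = Add(6, -2) = 4)
Function('o')(P, w) = Add(6, P) (Function('o')(P, w) = Add(P, 6) = Add(6, P))
Mul(Function('o')(-13, -10), Add(397, Mul(-1, -288))) = Mul(Add(6, -13), Add(397, Mul(-1, -288))) = Mul(-7, Add(397, 288)) = Mul(-7, 685) = -4795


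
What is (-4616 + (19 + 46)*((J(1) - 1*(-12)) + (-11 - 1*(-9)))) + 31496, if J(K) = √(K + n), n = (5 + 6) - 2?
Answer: 27530 + 65*√10 ≈ 27736.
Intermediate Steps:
n = 9 (n = 11 - 2 = 9)
J(K) = √(9 + K) (J(K) = √(K + 9) = √(9 + K))
(-4616 + (19 + 46)*((J(1) - 1*(-12)) + (-11 - 1*(-9)))) + 31496 = (-4616 + (19 + 46)*((√(9 + 1) - 1*(-12)) + (-11 - 1*(-9)))) + 31496 = (-4616 + 65*((√10 + 12) + (-11 + 9))) + 31496 = (-4616 + 65*((12 + √10) - 2)) + 31496 = (-4616 + 65*(10 + √10)) + 31496 = (-4616 + (650 + 65*√10)) + 31496 = (-3966 + 65*√10) + 31496 = 27530 + 65*√10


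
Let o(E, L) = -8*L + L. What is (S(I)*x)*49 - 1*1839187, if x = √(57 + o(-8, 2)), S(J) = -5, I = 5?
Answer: -1839187 - 245*√43 ≈ -1.8408e+6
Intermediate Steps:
o(E, L) = -7*L
x = √43 (x = √(57 - 7*2) = √(57 - 14) = √43 ≈ 6.5574)
(S(I)*x)*49 - 1*1839187 = -5*√43*49 - 1*1839187 = -245*√43 - 1839187 = -1839187 - 245*√43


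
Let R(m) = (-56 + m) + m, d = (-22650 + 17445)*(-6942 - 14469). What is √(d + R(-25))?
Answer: √111444149 ≈ 10557.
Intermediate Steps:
d = 111444255 (d = -5205*(-21411) = 111444255)
R(m) = -56 + 2*m
√(d + R(-25)) = √(111444255 + (-56 + 2*(-25))) = √(111444255 + (-56 - 50)) = √(111444255 - 106) = √111444149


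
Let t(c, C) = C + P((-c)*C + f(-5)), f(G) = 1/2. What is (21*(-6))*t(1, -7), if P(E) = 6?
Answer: 126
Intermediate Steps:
f(G) = 1/2
t(c, C) = 6 + C (t(c, C) = C + 6 = 6 + C)
(21*(-6))*t(1, -7) = (21*(-6))*(6 - 7) = -126*(-1) = 126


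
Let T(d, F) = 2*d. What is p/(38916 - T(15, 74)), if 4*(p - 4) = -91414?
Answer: -15233/25924 ≈ -0.58760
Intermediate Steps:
p = -45699/2 (p = 4 + (¼)*(-91414) = 4 - 45707/2 = -45699/2 ≈ -22850.)
p/(38916 - T(15, 74)) = -45699/(2*(38916 - 2*15)) = -45699/(2*(38916 - 1*30)) = -45699/(2*(38916 - 30)) = -45699/2/38886 = -45699/2*1/38886 = -15233/25924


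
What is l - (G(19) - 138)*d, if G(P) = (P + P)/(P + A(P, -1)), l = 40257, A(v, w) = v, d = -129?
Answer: 22584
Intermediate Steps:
G(P) = 1 (G(P) = (P + P)/(P + P) = (2*P)/((2*P)) = (2*P)*(1/(2*P)) = 1)
l - (G(19) - 138)*d = 40257 - (1 - 138)*(-129) = 40257 - (-137)*(-129) = 40257 - 1*17673 = 40257 - 17673 = 22584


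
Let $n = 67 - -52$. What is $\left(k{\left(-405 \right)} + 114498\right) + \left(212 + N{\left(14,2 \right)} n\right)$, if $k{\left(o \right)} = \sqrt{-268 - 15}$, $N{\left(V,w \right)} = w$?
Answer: $114948 + i \sqrt{283} \approx 1.1495 \cdot 10^{5} + 16.823 i$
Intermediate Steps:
$n = 119$ ($n = 67 + 52 = 119$)
$k{\left(o \right)} = i \sqrt{283}$ ($k{\left(o \right)} = \sqrt{-283} = i \sqrt{283}$)
$\left(k{\left(-405 \right)} + 114498\right) + \left(212 + N{\left(14,2 \right)} n\right) = \left(i \sqrt{283} + 114498\right) + \left(212 + 2 \cdot 119\right) = \left(114498 + i \sqrt{283}\right) + \left(212 + 238\right) = \left(114498 + i \sqrt{283}\right) + 450 = 114948 + i \sqrt{283}$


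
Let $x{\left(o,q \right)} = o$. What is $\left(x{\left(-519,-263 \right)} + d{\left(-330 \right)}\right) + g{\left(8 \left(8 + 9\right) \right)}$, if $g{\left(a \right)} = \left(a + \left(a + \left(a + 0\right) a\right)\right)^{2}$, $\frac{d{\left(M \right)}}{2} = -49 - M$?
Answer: $352237867$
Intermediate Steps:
$d{\left(M \right)} = -98 - 2 M$ ($d{\left(M \right)} = 2 \left(-49 - M\right) = -98 - 2 M$)
$g{\left(a \right)} = \left(a^{2} + 2 a\right)^{2}$ ($g{\left(a \right)} = \left(a + \left(a + a a\right)\right)^{2} = \left(a + \left(a + a^{2}\right)\right)^{2} = \left(a^{2} + 2 a\right)^{2}$)
$\left(x{\left(-519,-263 \right)} + d{\left(-330 \right)}\right) + g{\left(8 \left(8 + 9\right) \right)} = \left(-519 - -562\right) + \left(8 \left(8 + 9\right)\right)^{2} \left(2 + 8 \left(8 + 9\right)\right)^{2} = \left(-519 + \left(-98 + 660\right)\right) + \left(8 \cdot 17\right)^{2} \left(2 + 8 \cdot 17\right)^{2} = \left(-519 + 562\right) + 136^{2} \left(2 + 136\right)^{2} = 43 + 18496 \cdot 138^{2} = 43 + 18496 \cdot 19044 = 43 + 352237824 = 352237867$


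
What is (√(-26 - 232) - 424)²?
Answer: (424 - I*√258)² ≈ 1.7952e+5 - 13621.0*I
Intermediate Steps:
(√(-26 - 232) - 424)² = (√(-258) - 424)² = (I*√258 - 424)² = (-424 + I*√258)²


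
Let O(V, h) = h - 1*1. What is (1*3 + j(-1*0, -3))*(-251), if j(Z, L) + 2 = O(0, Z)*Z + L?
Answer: 502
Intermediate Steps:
O(V, h) = -1 + h (O(V, h) = h - 1 = -1 + h)
j(Z, L) = -2 + L + Z*(-1 + Z) (j(Z, L) = -2 + ((-1 + Z)*Z + L) = -2 + (Z*(-1 + Z) + L) = -2 + (L + Z*(-1 + Z)) = -2 + L + Z*(-1 + Z))
(1*3 + j(-1*0, -3))*(-251) = (1*3 + (-2 - 3 + (-1*0)*(-1 - 1*0)))*(-251) = (3 + (-2 - 3 + 0*(-1 + 0)))*(-251) = (3 + (-2 - 3 + 0*(-1)))*(-251) = (3 + (-2 - 3 + 0))*(-251) = (3 - 5)*(-251) = -2*(-251) = 502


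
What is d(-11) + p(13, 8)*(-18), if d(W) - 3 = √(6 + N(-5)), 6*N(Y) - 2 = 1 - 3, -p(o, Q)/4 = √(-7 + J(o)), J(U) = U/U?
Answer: 3 + √6*(1 + 72*I) ≈ 5.4495 + 176.36*I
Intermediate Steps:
J(U) = 1
p(o, Q) = -4*I*√6 (p(o, Q) = -4*√(-7 + 1) = -4*I*√6)
N(Y) = 0 (N(Y) = ⅓ + (1 - 3)/6 = ⅓ + (⅙)*(-2) = ⅓ - ⅓ = 0)
d(W) = 3 + √6 (d(W) = 3 + √(6 + 0) = 3 + √6)
d(-11) + p(13, 8)*(-18) = (3 + √6) - 4*I*√6*(-18) = (3 + √6) + 72*I*√6 = 3 + √6 + 72*I*√6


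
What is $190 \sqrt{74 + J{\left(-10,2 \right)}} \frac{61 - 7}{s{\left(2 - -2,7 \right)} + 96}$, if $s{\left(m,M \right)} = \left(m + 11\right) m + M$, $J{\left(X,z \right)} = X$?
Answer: $\frac{82080}{163} \approx 503.56$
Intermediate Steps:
$s{\left(m,M \right)} = M + m \left(11 + m\right)$ ($s{\left(m,M \right)} = \left(11 + m\right) m + M = m \left(11 + m\right) + M = M + m \left(11 + m\right)$)
$190 \sqrt{74 + J{\left(-10,2 \right)}} \frac{61 - 7}{s{\left(2 - -2,7 \right)} + 96} = 190 \sqrt{74 - 10} \frac{61 - 7}{\left(7 + \left(2 - -2\right)^{2} + 11 \left(2 - -2\right)\right) + 96} = 190 \sqrt{64} \frac{61 - 7}{\left(7 + \left(2 + 2\right)^{2} + 11 \left(2 + 2\right)\right) + 96} = 190 \cdot 8 \frac{61 - 7}{\left(7 + 4^{2} + 11 \cdot 4\right) + 96} = 1520 \frac{54}{\left(7 + 16 + 44\right) + 96} = 1520 \frac{54}{67 + 96} = 1520 \cdot \frac{54}{163} = \frac{82080}{163}$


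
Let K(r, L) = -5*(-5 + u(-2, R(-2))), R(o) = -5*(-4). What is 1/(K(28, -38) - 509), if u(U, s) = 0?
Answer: -1/484 ≈ -0.0020661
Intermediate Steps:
R(o) = 20
K(r, L) = 25 (K(r, L) = -5*(-5 + 0) = -5*(-5) = 25)
1/(K(28, -38) - 509) = 1/(25 - 509) = 1/(-484) = -1/484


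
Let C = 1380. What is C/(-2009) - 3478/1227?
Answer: -8680562/2465043 ≈ -3.5215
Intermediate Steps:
C/(-2009) - 3478/1227 = 1380/(-2009) - 3478/1227 = 1380*(-1/2009) - 3478*1/1227 = -1380/2009 - 3478/1227 = -8680562/2465043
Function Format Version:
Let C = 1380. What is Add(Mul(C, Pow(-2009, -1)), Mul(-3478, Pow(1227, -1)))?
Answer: Rational(-8680562, 2465043) ≈ -3.5215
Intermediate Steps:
Add(Mul(C, Pow(-2009, -1)), Mul(-3478, Pow(1227, -1))) = Add(Mul(1380, Pow(-2009, -1)), Mul(-3478, Pow(1227, -1))) = Add(Mul(1380, Rational(-1, 2009)), Mul(-3478, Rational(1, 1227))) = Add(Rational(-1380, 2009), Rational(-3478, 1227)) = Rational(-8680562, 2465043)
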